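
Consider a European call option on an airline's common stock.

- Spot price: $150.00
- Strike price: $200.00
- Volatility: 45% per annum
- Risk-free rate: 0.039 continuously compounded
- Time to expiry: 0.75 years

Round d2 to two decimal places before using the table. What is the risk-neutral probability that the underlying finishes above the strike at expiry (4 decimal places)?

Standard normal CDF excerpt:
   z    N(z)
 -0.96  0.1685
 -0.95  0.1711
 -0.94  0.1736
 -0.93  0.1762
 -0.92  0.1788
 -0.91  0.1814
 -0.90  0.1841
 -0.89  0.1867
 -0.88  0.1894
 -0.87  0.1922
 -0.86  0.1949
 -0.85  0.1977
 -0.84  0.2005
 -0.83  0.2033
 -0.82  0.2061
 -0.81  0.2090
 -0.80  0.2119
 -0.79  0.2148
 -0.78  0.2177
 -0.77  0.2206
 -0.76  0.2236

T = 0.75;  σ√T = 0.3897
d₁ = [ln(150/200) + (0.039 + ½·0.45²)·0.75] / (σ√T) = (-0.2877 + 0.1052) / 0.3897 = -0.4683 → -0.47
d₂ = -0.4683 − 0.3897 = -0.8580 → -0.86
Risk-neutral Pr[S_T > K] = N(d₂) = N(-0.86) = 0.1949

0.1949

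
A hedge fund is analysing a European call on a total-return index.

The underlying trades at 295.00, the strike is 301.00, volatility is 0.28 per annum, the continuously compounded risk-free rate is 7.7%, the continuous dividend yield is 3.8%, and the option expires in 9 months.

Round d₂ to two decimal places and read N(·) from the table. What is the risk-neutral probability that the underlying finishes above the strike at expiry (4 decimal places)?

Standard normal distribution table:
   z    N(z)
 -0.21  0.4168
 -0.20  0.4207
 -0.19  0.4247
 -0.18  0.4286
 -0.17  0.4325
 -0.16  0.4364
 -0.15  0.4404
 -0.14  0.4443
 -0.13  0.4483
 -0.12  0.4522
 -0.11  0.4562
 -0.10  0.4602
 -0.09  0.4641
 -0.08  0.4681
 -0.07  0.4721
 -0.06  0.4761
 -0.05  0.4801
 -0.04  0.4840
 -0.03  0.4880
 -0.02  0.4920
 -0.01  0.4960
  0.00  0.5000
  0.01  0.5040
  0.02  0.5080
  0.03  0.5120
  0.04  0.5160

T = 0.75;  σ√T = 0.2425
d₁ = [ln(295/301) + (0.077 − 0.038 + 0.28²/2)·0.75] / 0.2425 = [-0.0201 + 0.0587] / 0.2425 = 0.1588 which rounds to 0.16
d₂ = d₁ − σ√T = 0.1588 − 0.2425 = -0.0837 which rounds to -0.08
Risk-neutral Pr[S_T > K] = N(d₂) = N(-0.08) = 0.4681

0.4681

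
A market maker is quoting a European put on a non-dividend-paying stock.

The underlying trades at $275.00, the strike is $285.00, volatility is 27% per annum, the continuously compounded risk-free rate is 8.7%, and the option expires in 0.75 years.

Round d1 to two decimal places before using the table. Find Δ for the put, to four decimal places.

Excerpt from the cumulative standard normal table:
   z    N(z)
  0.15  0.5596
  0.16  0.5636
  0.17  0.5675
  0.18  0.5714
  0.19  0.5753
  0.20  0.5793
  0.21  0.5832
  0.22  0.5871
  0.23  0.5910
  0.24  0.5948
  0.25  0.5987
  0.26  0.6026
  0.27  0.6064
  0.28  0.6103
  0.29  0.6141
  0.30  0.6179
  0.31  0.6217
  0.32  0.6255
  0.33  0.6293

-0.4052

σ√T = 0.27 × 0.8660 = 0.2338
d₁ = [ln(275/285) + (0.087 + 0.27²/2)·0.75] / 0.2338 = [-0.0357 + 0.0926] / 0.2338 = 0.2432 ≈ 0.24
N(d₁) = N(0.24) = 0.5948
Δ_put = N(d₁) − 1 = 0.5948 − 1 = -0.4052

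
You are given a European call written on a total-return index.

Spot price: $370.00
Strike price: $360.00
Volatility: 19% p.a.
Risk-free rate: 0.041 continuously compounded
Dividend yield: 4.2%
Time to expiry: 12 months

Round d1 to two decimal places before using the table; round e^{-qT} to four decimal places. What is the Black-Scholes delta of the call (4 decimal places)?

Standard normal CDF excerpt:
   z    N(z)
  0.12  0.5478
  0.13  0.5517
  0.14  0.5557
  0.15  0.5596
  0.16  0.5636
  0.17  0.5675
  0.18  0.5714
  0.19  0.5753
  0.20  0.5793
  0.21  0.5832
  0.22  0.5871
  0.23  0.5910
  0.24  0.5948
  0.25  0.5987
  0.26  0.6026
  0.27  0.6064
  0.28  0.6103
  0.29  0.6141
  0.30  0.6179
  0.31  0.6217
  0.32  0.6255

σ√T = 0.19·√1 = 0.1900
d₁ = [ln(370/360) + (0.041 − 0.042 + ½·0.19²)·1] / (σ√T) = (0.0274 + 0.0170) / 0.1900 = 0.2339 → 0.23
N(d₁) = N(0.23) = 0.5910
Δ_call = e^(−qT)·N(d₁) = 0.9589·0.5910 = 0.5667

0.5667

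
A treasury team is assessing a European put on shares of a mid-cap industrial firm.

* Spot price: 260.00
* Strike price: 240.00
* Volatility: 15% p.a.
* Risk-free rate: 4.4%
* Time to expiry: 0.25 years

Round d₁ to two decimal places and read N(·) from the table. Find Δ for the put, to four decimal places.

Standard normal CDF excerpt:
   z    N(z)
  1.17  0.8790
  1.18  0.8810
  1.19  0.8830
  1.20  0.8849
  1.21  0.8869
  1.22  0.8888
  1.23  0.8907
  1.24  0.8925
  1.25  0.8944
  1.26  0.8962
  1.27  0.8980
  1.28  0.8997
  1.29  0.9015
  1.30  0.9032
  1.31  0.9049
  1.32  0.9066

-0.1056

T = 0.25;  σ√T = 0.0750
d₁ = [ln(260/240) + (0.044 + 0.15²/2)·0.25] / 0.0750 = [0.0800 + 0.0138] / 0.0750 = 1.2514 → 1.25
N(d₁) = N(1.25) = 0.8944
Δ_put = N(d₁) − 1 = 0.8944 − 1 = -0.1056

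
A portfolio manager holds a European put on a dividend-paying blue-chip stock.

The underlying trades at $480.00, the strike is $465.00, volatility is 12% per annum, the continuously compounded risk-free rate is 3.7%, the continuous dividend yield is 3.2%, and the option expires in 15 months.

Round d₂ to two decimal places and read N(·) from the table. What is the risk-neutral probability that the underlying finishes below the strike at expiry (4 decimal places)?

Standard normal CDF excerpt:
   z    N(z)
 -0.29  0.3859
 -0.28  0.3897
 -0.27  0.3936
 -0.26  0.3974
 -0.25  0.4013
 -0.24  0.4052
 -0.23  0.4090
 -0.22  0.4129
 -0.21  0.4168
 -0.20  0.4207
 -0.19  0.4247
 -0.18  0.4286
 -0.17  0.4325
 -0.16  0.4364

0.4129

T = 1.25;  σ√T = 0.1342
d₁ = [ln(480/465) + (0.037 − 0.032 + 0.12²/2)·1.25] / 0.1342 = [0.0317 + 0.0152] / 0.1342 = 0.3503 → 0.35
d₂ = d₁ − σ√T = 0.3503 − 0.1342 = 0.2161 → 0.22
Risk-neutral Pr[S_T < K] = N(−d₂) = N(-0.22) = 0.4129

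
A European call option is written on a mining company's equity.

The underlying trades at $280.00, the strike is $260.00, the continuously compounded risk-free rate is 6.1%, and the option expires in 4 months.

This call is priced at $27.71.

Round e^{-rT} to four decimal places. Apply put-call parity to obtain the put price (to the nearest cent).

$2.48

e^(−rT) = e^(−0.061·0.3333) = 0.9799
Put-call parity: C − P = S − K·e^(−rT) = 280 − 260·0.9799 = 280 − 254.7740 = 25.2260
P = C − (C − P) = 27.71 − (25.2260) = 2.4840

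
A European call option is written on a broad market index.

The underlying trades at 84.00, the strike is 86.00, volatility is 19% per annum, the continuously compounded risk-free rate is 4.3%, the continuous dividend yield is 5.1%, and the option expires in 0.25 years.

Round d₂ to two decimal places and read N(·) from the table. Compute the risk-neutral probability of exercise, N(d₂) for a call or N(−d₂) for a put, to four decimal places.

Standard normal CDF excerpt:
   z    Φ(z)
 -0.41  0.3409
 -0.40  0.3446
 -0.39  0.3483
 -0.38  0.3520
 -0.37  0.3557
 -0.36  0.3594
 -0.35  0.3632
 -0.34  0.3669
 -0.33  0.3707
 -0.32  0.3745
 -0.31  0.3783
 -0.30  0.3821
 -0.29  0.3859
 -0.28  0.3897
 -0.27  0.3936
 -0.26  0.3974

σ√T = 0.19 × 0.5000 = 0.0950
d₁ = [ln(84/86) + (0.043 − 0.051 + 0.19²/2)·0.25] / 0.0950 = [-0.0235 + 0.0025] / 0.0950 = -0.2212 ≈ -0.22
d₂ = d₁ − σ√T = -0.2212 − 0.0950 = -0.3162 ≈ -0.32
Pr(exercise) under Q = N(d₂) = 0.3745

0.3745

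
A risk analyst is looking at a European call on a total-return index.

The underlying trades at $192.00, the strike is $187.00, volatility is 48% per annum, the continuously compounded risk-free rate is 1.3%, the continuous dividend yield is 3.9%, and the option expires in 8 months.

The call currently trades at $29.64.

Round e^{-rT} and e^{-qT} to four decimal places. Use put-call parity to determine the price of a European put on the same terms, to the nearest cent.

$27.97

exp(−qT) = exp(−0.039·0.6667) = 0.9743;  exp(−rT) = exp(−0.013·0.6667) = 0.9914
Put-call parity: C − P = S·e^(−qT) − K·e^(−rT) = 192·0.9743 − 187·0.9914 = 187.0656 − 185.3918 = 1.6738
P = C − (C − P) = 29.64 − (1.6738) = 27.9662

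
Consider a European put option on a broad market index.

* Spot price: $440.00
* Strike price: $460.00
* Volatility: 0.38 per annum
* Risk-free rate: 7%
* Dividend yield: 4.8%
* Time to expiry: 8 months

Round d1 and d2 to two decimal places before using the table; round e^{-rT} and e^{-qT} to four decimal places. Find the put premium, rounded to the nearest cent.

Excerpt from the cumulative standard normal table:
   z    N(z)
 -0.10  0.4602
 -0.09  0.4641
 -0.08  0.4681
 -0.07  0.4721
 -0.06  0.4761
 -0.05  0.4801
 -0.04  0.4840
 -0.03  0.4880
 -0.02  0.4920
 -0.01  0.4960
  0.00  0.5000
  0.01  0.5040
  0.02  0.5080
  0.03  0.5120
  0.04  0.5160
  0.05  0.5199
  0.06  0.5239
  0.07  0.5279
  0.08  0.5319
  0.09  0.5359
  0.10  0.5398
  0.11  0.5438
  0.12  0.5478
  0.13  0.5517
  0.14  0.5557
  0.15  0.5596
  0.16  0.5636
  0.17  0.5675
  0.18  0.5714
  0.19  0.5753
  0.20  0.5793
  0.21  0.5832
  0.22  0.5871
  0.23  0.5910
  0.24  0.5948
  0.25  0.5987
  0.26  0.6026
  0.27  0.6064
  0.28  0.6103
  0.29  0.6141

$59.96

σ√T = 0.38 × 0.8165 = 0.3103
d₁ = [ln(440/460) + (0.07 − 0.048 + 0.38²/2)·0.6667] / 0.3103 = [-0.0445 + 0.0628] / 0.3103 = 0.0591 ≈ 0.06
d₂ = d₁ − σ√T = 0.0591 − 0.3103 = -0.2511 ≈ -0.25
e^(−qT) = e^(−0.048·0.6667) = 0.9685;  e^(−rT) = e^(−0.07·0.6667) = 0.9544
N(−d₂) = N(0.25) = 0.5987;  N(−d₁) = N(-0.06) = 0.4761
P = 460·0.9544·0.5987 − 440·0.9685·0.4761 = 262.8437 − 202.8853 = 59.9584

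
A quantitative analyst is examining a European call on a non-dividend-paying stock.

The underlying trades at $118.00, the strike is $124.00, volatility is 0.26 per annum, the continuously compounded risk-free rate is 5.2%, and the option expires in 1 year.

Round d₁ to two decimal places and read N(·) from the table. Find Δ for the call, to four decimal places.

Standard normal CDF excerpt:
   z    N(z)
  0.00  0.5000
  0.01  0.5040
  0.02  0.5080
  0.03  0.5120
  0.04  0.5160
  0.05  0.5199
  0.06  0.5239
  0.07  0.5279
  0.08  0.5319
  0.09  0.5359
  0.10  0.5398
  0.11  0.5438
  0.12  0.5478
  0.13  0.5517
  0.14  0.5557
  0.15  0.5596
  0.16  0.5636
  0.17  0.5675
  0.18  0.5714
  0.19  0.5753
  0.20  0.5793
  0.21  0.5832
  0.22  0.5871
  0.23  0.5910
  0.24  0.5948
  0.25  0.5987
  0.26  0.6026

0.5557

T = 1;  σ√T = 0.2600
d₁ = [ln(118/124) + (0.052 + ½·0.26²)·1] / (σ√T) = (-0.0496 + 0.0858) / 0.2600 = 0.1392 which rounds to 0.14
N(d₁) = N(0.14) = 0.5557
Δ_call = N(d₁) = 0.5557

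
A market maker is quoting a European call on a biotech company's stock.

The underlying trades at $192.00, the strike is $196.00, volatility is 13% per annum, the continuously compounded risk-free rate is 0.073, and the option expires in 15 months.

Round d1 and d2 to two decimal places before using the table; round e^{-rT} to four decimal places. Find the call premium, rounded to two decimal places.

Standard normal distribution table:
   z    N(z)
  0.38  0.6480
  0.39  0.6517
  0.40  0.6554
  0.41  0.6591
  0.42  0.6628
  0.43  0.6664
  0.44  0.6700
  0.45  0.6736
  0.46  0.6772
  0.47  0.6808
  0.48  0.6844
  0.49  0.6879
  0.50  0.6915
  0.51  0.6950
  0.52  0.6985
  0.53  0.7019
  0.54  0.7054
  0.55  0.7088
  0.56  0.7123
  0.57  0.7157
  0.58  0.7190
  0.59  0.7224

$18.84

T = 1.25;  σ√T = 0.1453
d₁ = [ln(192/196) + (0.073 + 0.13²/2)·1.25] / 0.1453 = [-0.0206 + 0.1018] / 0.1453 = 0.5586 → 0.56
d₂ = d₁ − σ√T = 0.5586 − 0.1453 = 0.4133 → 0.41
exp(−rT) = exp(−0.073·1.25) = 0.9128
N(d₁) = N(0.56) = 0.7123;  N(d₂) = N(0.41) = 0.6591
C = 192·0.7123 − 196·0.9128·0.6591 = 136.7616 − 117.9188 = 18.8428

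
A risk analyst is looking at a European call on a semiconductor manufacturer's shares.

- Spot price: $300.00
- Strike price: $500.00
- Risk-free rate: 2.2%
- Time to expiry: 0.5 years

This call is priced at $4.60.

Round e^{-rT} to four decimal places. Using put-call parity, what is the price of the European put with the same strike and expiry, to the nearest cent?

$199.15

e^(−rT) = e^(−0.022·0.5) = 0.9891
Put-call parity: C − P = S − K·e^(−rT) = 300 − 500·0.9891 = 300 − 494.5500 = -194.5500
P = C − (C − P) = 4.60 − (-194.5500) = 199.1500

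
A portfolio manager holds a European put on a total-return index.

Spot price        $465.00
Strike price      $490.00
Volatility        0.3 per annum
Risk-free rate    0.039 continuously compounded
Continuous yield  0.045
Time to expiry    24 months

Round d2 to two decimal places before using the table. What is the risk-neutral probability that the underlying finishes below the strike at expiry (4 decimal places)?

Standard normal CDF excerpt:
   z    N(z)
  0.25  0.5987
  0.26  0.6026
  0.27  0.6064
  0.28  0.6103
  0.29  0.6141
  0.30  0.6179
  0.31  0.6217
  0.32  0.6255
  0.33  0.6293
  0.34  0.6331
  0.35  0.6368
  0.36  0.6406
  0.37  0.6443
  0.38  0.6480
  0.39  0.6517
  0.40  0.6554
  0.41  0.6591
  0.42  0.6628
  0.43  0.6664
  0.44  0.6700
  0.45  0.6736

σ√T = 0.3 × 1.4142 = 0.4243
ln(S/K) + (r − q + σ²/2)T = ln(465/490) + (0.039 − 0.045 + 0.3²/2)·2 = -0.0524 + 0.0780 = 0.0256
d₁ = 0.0256 / 0.4243 = 0.0604 → 0.06
d₂ = d₁ − σ√T = 0.0604 − 0.4243 = -0.3638 → -0.36
Risk-neutral Pr[S_T < K] = N(−d₂) = N(0.36) = 0.6406

0.6406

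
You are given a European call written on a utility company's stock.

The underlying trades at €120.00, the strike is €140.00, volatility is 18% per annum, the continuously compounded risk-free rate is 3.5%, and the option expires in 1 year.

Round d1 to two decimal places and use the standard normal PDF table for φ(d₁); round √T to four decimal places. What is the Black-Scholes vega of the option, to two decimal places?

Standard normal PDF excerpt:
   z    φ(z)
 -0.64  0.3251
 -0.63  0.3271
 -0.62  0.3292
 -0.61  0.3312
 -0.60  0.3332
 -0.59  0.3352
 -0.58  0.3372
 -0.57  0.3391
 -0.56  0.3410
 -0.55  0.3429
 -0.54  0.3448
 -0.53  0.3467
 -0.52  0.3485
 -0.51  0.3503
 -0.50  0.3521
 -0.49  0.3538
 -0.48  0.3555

T = 1;  σ√T = 0.1800
d₁ = [ln(120/140) + (0.035 + 0.18²/2)·1] / 0.1800 = [-0.1542 + 0.0512] / 0.1800 = -0.5719 which rounds to -0.57
√T = √1 = 1.0000
φ(d₁) = φ(-0.57) = 0.3391
vega = S·φ(d₁)·√T = 120·0.3391·1.0000 = 40.6920

40.69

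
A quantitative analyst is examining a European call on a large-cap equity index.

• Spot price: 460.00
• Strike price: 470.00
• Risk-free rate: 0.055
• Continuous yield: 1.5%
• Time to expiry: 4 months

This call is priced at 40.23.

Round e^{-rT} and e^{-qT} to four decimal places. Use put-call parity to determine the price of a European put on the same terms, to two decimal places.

43.98

exp(−qT) = exp(−0.015·0.3333) = 0.9950;  exp(−rT) = exp(−0.055·0.3333) = 0.9818
Put-call parity: C − P = S·e^(−qT) − K·e^(−rT) = 460·0.9950 − 470·0.9818 = 457.7000 − 461.4460 = -3.7460
P = C − (C − P) = 40.23 − (-3.7460) = 43.9760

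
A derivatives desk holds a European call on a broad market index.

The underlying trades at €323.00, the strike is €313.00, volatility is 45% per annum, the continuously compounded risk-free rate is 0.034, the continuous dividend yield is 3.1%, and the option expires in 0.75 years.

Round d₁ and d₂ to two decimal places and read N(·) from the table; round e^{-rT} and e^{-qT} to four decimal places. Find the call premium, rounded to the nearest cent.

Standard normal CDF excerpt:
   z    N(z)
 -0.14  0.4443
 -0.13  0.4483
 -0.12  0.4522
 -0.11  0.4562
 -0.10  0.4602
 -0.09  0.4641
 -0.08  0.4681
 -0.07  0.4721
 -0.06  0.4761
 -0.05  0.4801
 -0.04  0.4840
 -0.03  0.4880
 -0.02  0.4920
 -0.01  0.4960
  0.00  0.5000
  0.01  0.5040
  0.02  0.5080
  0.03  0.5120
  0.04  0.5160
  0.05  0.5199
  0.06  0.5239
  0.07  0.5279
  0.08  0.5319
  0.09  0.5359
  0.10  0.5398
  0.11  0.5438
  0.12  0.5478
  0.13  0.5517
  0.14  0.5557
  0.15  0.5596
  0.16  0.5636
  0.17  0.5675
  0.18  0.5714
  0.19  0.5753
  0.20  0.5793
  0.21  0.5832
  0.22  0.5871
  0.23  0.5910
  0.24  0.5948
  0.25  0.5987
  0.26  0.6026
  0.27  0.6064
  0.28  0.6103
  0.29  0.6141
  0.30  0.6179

T = 0.75;  σ√T = 0.3897
d₁ = [ln(323/313) + (0.034 − 0.031 + 0.45²/2)·0.75] / 0.3897 = [0.0314 + 0.0782] / 0.3897 = 0.2813 which rounds to 0.28
d₂ = d₁ − σ√T = 0.2813 − 0.3897 = -0.1084 which rounds to -0.11
e^(−qT) = e^(−0.031·0.75) = 0.9770;  e^(−rT) = e^(−0.034·0.75) = 0.9748
C = 323·0.9770·N(0.28) − 313·0.9748·N(-0.11) = 323·0.9770·0.6103 − 313·0.9748·0.4562 = 192.5930 − 139.1923 = 53.4007

€53.40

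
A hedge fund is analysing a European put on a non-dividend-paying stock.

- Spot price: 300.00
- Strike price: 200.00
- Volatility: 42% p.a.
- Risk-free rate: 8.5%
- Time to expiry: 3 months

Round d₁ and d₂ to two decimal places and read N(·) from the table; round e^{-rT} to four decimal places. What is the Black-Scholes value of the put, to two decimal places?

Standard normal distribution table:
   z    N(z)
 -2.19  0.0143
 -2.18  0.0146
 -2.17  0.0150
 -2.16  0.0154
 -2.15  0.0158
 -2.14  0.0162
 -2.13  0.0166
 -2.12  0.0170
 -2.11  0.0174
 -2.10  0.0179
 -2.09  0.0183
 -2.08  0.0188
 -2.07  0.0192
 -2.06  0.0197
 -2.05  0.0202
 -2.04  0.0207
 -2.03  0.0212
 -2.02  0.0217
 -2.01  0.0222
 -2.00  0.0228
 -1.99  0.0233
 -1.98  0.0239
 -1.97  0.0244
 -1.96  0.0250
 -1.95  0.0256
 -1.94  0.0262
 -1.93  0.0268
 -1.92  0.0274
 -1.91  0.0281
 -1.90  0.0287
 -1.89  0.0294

σ√T = 0.42·√0.25 = 0.2100
d₁ = [ln(300/200) + (0.085 + 0.42²/2)·0.25] / 0.2100 = [0.4055 + 0.0433] / 0.2100 = 2.1370 ⇒ 2.14
d₂ = d₁ − σ√T = 2.1370 − 0.2100 = 1.9270 ⇒ 1.93
e^(−rT) = e^(−0.085·0.25) = 0.9790
P = 200·0.9790·N(-1.93) − 300·N(-2.14) = 200·0.9790·0.0268 − 300·0.0162 = 5.2474 − 4.8600 = 0.3874

0.39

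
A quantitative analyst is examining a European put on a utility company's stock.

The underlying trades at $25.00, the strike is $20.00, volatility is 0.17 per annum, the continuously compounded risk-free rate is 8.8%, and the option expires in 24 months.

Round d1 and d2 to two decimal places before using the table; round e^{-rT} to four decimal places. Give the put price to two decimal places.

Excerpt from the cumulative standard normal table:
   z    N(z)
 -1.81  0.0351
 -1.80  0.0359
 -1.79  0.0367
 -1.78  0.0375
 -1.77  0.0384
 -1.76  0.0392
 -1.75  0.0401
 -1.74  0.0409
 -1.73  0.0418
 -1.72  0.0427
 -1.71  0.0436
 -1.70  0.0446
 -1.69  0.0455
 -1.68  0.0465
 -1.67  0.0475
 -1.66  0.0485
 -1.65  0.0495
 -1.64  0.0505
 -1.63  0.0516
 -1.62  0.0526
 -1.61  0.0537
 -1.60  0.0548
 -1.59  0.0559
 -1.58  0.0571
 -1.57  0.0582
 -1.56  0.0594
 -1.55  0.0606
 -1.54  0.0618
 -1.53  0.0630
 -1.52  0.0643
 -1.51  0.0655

$0.10

σ√T = 0.17·√2 = 0.2404
d₁ = [ln(25/20) + (0.088 + ½·0.17²)·2] / (σ√T) = (0.2231 + 0.2049) / 0.2404 = 1.7804 → 1.78
d₂ = 1.7804 − 0.2404 = 1.5400 → 1.54
exp(−rT) = exp(−0.088·2) = 0.8386
N(−d₂) = N(-1.54) = 0.0618;  N(−d₁) = N(-1.78) = 0.0375
P = 20·0.8386·0.0618 − 25·0.0375 = 1.0365 − 0.9375 = 0.0990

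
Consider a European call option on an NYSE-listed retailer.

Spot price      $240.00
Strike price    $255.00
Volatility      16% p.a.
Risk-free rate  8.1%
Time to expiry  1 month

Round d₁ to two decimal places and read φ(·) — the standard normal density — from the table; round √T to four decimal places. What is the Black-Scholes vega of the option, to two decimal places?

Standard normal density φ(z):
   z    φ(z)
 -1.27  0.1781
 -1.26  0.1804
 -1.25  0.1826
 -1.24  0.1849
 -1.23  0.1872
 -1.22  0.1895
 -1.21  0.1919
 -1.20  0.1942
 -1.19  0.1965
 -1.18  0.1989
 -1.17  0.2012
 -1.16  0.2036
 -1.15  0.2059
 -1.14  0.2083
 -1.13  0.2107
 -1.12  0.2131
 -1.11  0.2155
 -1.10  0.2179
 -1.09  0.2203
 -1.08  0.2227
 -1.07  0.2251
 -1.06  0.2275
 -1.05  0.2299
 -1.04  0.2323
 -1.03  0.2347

14.43

σ√T = 0.16·√0.08333 = 0.0462
d₁ = [ln(240/255) + (0.081 + ½·0.16²)·0.08333] / (σ√T) = (-0.0606 + 0.0078) / 0.0462 = -1.1433 which rounds to -1.14
√T = √0.08333 = 0.2887
φ(d₁) = φ(-1.14) = 0.2083
vega = S·φ(d₁)·√T = 240·0.2083·0.2887 = 14.4327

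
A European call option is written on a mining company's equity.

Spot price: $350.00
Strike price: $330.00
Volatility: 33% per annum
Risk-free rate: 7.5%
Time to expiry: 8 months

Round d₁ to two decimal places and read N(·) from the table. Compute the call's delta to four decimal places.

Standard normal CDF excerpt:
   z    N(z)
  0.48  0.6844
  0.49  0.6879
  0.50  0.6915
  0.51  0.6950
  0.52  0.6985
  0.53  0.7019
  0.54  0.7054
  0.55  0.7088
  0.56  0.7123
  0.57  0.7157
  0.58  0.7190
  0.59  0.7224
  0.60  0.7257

0.7054

σ√T = 0.33·√0.6667 = 0.2694
d₁ = [ln(350/330) + (0.075 + ½·0.33²)·0.6667] / (σ√T) = (0.0588 + 0.0863) / 0.2694 = 0.5387 which rounds to 0.54
N(d₁) = N(0.54) = 0.7054
Δ_call = N(d₁) = 0.7054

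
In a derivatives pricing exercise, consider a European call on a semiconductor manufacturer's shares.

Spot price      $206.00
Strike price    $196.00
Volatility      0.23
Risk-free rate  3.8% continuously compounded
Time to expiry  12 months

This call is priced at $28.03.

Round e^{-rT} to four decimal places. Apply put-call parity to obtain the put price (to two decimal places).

$10.72

e^(−rT) = e^(−0.038·1) = 0.9627
Put-call parity: C − P = S − K·e^(−rT) = 206 − 196·0.9627 = 206 − 188.6892 = 17.3108
P = C − (C − P) = 28.03 − (17.3108) = 10.7192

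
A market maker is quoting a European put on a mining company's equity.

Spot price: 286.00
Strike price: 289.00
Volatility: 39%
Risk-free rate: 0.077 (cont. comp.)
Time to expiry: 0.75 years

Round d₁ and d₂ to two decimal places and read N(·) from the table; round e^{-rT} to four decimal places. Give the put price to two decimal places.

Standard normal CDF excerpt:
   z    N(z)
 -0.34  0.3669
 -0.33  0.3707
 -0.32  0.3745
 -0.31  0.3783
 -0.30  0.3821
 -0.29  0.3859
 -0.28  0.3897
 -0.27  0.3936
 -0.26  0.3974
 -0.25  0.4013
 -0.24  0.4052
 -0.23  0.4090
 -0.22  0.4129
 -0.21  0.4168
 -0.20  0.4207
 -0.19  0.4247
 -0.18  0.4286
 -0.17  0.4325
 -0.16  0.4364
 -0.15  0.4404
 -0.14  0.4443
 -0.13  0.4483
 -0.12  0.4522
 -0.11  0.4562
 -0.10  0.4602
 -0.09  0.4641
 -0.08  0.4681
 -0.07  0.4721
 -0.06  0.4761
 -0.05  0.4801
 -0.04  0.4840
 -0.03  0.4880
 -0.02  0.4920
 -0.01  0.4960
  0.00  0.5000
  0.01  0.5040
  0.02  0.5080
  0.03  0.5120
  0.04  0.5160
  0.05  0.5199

31.47

σ√T = 0.39·√0.75 = 0.3377
ln(S/K) + (r + σ²/2)T = ln(286/289) + (0.077 + 0.39²/2)·0.75 = -0.0104 + 0.1148 = 0.1044
d₁ = 0.1044 / 0.3377 = 0.3090 ≈ 0.31
d₂ = d₁ − σ√T = 0.3090 − 0.3377 = -0.0288 ≈ -0.03
exp(−rT) = exp(−0.077·0.75) = 0.9439
N(−d₂) = N(0.03) = 0.5120;  N(−d₁) = N(-0.31) = 0.3783
P = 289·0.9439·0.5120 − 286·0.3783 = 139.6670 − 108.1938 = 31.4732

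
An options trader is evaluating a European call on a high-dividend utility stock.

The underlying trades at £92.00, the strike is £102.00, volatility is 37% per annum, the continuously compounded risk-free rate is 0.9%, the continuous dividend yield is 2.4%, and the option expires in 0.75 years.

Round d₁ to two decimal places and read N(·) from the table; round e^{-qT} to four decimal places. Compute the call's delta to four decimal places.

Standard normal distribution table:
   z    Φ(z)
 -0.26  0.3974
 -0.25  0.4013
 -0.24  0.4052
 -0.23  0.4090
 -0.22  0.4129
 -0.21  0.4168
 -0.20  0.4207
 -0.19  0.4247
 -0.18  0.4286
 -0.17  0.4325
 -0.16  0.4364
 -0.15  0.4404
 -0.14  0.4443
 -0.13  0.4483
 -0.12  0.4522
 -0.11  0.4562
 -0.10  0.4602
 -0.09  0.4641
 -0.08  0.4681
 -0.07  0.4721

σ√T = 0.37 × 0.8660 = 0.3204
d₁ = [ln(92/102) + (0.009 − 0.024 + ½·0.37²)·0.75] / (σ√T) = (-0.1032 + 0.0401) / 0.3204 = -0.1969 ⇒ -0.20
N(d₁) = N(-0.20) = 0.4207
Δ_call = exp(−qT)·N(d₁) = 0.9822·0.4207 = 0.4132

0.4132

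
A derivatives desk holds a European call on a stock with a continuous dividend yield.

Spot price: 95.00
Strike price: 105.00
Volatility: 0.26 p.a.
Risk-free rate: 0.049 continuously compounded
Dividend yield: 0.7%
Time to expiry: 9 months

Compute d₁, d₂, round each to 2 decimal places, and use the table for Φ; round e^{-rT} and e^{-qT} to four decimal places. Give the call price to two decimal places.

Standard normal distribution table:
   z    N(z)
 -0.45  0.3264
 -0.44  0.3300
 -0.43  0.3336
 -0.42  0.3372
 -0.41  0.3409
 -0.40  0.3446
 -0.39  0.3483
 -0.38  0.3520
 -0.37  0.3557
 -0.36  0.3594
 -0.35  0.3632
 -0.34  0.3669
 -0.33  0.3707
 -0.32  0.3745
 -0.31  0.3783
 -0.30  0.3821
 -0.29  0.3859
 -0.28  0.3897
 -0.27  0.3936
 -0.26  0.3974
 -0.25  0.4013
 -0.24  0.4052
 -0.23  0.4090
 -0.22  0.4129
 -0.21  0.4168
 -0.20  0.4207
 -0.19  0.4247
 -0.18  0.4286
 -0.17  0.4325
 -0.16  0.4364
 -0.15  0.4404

6.01

σ√T = 0.26·√0.75 = 0.2252
d₁ = [ln(95/105) + (0.049 − 0.007 + 0.26²/2)·0.75] / 0.2252 = [-0.1001 + 0.0569] / 0.2252 = -0.1920 → -0.19
d₂ = d₁ − σ√T = -0.1920 − 0.2252 = -0.4172 → -0.42
exp(−qT) = exp(−0.007·0.75) = 0.9948;  exp(−rT) = exp(−0.049·0.75) = 0.9639
N(d₁) = N(-0.19) = 0.4247;  N(d₂) = N(-0.42) = 0.3372
C = 95·0.9948·0.4247 − 105·0.9639·0.3372 = 40.1367 − 34.1278 = 6.0089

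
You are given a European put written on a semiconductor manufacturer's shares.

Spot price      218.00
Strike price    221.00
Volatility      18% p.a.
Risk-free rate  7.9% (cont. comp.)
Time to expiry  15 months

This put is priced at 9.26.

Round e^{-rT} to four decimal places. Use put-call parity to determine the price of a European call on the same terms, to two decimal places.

e^(−rT) = e^(−0.079·1.25) = 0.9060
Put-call parity: C − P = S − K·e^(−rT) = 218 − 221·0.9060 = 218 − 200.2260 = 17.7740
C = P + (C − P) = 9.26 + (17.7740) = 27.0340

27.03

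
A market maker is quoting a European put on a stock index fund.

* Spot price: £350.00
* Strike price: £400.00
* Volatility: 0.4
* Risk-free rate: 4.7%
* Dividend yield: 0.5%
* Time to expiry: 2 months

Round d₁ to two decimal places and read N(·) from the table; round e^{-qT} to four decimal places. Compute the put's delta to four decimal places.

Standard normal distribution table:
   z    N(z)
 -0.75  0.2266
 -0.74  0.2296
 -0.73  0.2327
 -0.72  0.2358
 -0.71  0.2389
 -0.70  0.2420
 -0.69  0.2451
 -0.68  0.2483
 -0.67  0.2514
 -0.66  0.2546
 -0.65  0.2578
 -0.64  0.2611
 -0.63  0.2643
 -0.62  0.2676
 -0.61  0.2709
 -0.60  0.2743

T = 0.1667;  σ√T = 0.1633
d₁ = [ln(350/400) + (0.047 − 0.005 + 0.4²/2)·0.1667] / 0.1633 = [-0.1335 + 0.0203] / 0.1633 = -0.6932 ≈ -0.69
N(d₁) = N(-0.69) = 0.2451
Δ_put = e^(−qT)·(N(d₁) − 1) = 0.9992·(0.2451 − 1) = -0.7543

-0.7543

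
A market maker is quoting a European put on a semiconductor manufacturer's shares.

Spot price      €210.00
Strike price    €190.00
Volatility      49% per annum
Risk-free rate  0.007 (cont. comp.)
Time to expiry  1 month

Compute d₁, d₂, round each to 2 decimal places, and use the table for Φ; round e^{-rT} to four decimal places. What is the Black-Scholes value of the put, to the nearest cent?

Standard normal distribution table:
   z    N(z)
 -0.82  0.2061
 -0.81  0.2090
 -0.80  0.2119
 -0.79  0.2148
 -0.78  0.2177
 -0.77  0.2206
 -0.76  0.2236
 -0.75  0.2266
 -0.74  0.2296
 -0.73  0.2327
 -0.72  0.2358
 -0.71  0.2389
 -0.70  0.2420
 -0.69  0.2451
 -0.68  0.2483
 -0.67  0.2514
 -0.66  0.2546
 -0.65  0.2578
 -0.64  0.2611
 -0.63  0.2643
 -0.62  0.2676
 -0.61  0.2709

€3.86

σ√T = 0.49 × 0.2887 = 0.1415
d₁ = [ln(210/190) + (0.007 + 0.49²/2)·0.08333] / 0.1415 = [0.1001 + 0.0106] / 0.1415 = 0.7824 ≈ 0.78
d₂ = d₁ − σ√T = 0.7824 − 0.1415 = 0.6409 ≈ 0.64
e^(−rT) = e^(−0.007·0.08333) = 0.9994
P = 190·0.9994·N(-0.64) − 210·N(-0.78) = 190·0.9994·0.2611 − 210·0.2177 = 49.5792 − 45.7170 = 3.8622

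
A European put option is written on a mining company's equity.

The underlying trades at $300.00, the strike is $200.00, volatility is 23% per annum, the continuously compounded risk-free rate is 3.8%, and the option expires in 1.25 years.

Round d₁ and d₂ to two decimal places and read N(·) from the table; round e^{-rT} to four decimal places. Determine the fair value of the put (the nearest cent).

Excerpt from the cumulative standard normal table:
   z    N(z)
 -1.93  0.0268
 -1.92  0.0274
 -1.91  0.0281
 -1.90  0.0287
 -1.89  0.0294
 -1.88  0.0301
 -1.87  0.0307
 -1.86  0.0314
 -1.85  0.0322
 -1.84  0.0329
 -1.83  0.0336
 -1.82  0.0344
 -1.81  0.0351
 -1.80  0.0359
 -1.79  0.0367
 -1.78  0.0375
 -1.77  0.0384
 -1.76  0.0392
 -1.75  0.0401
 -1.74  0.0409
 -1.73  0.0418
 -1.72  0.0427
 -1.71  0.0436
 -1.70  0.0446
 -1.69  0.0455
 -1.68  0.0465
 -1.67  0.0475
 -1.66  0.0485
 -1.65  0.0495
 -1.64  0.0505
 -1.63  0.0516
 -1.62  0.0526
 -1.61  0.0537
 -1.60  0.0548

σ√T = 0.23 × 1.1180 = 0.2571
d₁ = [ln(300/200) + (0.038 + 0.23²/2)·1.25] / 0.2571 = [0.4055 + 0.0806] / 0.2571 = 1.8901 ⇒ 1.89
d₂ = d₁ − σ√T = 1.8901 − 0.2571 = 1.6329 ⇒ 1.63
e^(−rT) = e^(−0.038·1.25) = 0.9536
N(−d₂) = N(-1.63) = 0.0516;  N(−d₁) = N(-1.89) = 0.0294
P = 200·0.9536·0.0516 − 300·0.0294 = 9.8412 − 8.8200 = 1.0212

$1.02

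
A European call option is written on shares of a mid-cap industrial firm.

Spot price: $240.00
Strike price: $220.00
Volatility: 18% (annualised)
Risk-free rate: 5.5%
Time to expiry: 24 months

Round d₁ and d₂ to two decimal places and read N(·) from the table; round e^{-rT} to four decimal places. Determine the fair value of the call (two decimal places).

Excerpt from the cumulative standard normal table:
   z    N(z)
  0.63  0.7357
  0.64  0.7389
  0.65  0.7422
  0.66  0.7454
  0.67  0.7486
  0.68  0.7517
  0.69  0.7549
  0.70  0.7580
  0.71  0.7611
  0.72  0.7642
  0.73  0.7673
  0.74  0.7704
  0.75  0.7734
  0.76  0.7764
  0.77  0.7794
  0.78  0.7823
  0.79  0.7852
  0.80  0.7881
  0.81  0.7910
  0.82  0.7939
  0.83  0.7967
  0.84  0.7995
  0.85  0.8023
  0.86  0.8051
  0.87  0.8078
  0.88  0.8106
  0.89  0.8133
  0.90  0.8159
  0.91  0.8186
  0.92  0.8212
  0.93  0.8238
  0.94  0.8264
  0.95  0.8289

$49.55

σ√T = 0.18·√2 = 0.2546
ln(S/K) + (r + σ²/2)T = ln(240/220) + (0.055 + 0.18²/2)·2 = 0.0870 + 0.1424 = 0.2294
d₁ = 0.2294 / 0.2546 = 0.9012 → 0.90
d₂ = d₁ − σ√T = 0.9012 − 0.2546 = 0.6467 → 0.65
e^(−rT) = e^(−0.055·2) = 0.8958
N(d₁) = N(0.90) = 0.8159;  N(d₂) = N(0.65) = 0.7422
C = 240·0.8159 − 220·0.8958·0.7422 = 195.8160 − 146.2698 = 49.5462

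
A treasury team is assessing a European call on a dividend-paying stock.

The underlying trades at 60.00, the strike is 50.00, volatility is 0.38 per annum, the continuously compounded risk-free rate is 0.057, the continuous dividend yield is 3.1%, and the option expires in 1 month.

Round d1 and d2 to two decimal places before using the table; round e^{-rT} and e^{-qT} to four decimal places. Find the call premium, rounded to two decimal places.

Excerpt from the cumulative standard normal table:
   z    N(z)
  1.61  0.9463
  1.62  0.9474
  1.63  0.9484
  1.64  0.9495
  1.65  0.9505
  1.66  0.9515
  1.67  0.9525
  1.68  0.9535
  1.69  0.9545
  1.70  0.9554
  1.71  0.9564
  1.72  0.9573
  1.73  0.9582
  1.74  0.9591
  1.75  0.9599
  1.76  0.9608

T = 0.08333;  σ√T = 0.1097
d₁ = [ln(60/50) + (0.057 − 0.031 + 0.38²/2)·0.08333] / 0.1097 = [0.1823 + 0.0082] / 0.1097 = 1.7367 ≈ 1.74
d₂ = d₁ − σ√T = 1.7367 − 0.1097 = 1.6270 ≈ 1.63
e^(−qT) = e^(−0.031·0.08333) = 0.9974;  e^(−rT) = e^(−0.057·0.08333) = 0.9953
N(d₁) = N(1.74) = 0.9591;  N(d₂) = N(1.63) = 0.9484
C = 60·0.9974·0.9591 − 50·0.9953·0.9484 = 57.3964 − 47.1971 = 10.1993

10.20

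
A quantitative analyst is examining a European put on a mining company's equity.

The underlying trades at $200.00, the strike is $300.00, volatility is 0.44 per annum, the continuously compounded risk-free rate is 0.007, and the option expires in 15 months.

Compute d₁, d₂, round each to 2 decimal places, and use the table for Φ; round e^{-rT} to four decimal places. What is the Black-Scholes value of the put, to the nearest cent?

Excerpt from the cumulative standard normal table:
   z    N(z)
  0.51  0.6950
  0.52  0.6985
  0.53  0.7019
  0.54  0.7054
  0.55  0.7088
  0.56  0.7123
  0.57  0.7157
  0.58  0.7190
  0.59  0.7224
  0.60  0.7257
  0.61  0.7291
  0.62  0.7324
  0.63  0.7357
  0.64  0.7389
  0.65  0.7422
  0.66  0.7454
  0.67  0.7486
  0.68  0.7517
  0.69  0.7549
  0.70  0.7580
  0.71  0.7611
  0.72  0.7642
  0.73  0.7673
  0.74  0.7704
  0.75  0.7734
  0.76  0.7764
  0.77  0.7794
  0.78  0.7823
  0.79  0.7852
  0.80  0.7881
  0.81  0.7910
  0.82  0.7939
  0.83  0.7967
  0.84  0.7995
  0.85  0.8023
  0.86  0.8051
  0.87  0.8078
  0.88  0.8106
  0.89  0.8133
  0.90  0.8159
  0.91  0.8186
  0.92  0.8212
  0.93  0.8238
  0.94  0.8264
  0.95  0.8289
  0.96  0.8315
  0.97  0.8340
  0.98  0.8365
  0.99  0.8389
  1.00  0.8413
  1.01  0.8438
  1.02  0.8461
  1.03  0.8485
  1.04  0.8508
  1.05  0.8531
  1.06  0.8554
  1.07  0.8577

σ√T = 0.44·√1.25 = 0.4919
d₁ = [ln(200/300) + (0.007 + 0.44²/2)·1.25] / 0.4919 = [-0.4055 + 0.1298] / 0.4919 = -0.5605 ≈ -0.56
d₂ = d₁ − σ√T = -0.5605 − 0.4919 = -1.0524 ≈ -1.05
e^(−rT) = e^(−0.007·1.25) = 0.9913
N(−d₂) = N(1.05) = 0.8531;  N(−d₁) = N(0.56) = 0.7123
P = 300·0.9913·0.8531 − 200·0.7123 = 253.7034 − 142.4600 = 111.2434

$111.24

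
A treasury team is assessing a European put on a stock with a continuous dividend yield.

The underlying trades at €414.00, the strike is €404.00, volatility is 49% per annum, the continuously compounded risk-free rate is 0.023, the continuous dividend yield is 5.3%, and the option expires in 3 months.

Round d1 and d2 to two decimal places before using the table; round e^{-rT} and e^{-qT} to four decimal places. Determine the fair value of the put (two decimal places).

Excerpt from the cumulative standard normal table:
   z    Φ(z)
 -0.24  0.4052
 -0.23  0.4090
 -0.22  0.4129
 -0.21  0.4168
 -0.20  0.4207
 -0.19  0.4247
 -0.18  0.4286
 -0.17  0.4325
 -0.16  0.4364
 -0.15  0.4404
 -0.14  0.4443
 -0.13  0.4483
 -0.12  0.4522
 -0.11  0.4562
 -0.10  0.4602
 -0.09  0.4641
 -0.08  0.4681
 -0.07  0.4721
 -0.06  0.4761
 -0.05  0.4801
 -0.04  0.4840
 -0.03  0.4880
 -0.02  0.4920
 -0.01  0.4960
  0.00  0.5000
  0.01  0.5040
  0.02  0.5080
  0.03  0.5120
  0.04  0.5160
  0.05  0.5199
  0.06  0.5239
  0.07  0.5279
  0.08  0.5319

€35.34

σ√T = 0.49 × 0.5000 = 0.2450
d₁ = [ln(414/404) + (0.023 − 0.053 + 0.49²/2)·0.25] / 0.2450 = [0.0245 + 0.0225] / 0.2450 = 0.1917 which rounds to 0.19
d₂ = d₁ − σ√T = 0.1917 − 0.2450 = -0.0533 which rounds to -0.05
exp(−qT) = exp(−0.053·0.25) = 0.9868;  exp(−rT) = exp(−0.023·0.25) = 0.9943
P = 404·0.9943·N(0.05) − 414·0.9868·N(-0.19) = 404·0.9943·0.5199 − 414·0.9868·0.4247 = 208.8424 − 173.5049 = 35.3375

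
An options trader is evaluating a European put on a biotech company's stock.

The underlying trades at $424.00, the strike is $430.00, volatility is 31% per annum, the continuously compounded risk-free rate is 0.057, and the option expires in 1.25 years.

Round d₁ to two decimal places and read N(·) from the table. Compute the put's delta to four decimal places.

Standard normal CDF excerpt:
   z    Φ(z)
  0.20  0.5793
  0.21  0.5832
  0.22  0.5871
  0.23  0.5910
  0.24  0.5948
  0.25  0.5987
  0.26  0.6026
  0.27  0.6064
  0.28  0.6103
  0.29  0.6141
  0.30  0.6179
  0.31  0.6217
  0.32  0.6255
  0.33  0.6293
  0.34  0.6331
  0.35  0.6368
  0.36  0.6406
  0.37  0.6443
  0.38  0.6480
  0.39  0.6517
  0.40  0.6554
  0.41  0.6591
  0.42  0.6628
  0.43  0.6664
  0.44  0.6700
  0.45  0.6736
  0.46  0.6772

T = 1.25;  σ√T = 0.3466
d₁ = [ln(424/430) + (0.057 + 0.31²/2)·1.25] / 0.3466 = [-0.0141 + 0.1313] / 0.3466 = 0.3383 ≈ 0.34
N(d₁) = N(0.34) = 0.6331
Δ_put = N(d₁) − 1 = 0.6331 − 1 = -0.3669

-0.3669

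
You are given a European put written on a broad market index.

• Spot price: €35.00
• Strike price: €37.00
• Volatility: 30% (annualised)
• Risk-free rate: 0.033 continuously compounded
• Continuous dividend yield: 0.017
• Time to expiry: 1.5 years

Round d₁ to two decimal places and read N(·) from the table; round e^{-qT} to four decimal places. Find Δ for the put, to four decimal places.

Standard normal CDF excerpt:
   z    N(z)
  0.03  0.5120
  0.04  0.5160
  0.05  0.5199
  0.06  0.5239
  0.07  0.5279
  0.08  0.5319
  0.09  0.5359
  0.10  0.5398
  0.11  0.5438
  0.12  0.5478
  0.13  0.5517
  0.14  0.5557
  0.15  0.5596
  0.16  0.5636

σ√T = 0.3 × 1.2247 = 0.3674
d₁ = [ln(35/37) + (0.033 − 0.017 + ½·0.3²)·1.5] / (σ√T) = (-0.0556 + 0.0915) / 0.3674 = 0.0978 → 0.10
N(d₁) = N(0.10) = 0.5398
Δ_put = e^(−qT)·(N(d₁) − 1) = 0.9748·(0.5398 − 1) = -0.4486

-0.4486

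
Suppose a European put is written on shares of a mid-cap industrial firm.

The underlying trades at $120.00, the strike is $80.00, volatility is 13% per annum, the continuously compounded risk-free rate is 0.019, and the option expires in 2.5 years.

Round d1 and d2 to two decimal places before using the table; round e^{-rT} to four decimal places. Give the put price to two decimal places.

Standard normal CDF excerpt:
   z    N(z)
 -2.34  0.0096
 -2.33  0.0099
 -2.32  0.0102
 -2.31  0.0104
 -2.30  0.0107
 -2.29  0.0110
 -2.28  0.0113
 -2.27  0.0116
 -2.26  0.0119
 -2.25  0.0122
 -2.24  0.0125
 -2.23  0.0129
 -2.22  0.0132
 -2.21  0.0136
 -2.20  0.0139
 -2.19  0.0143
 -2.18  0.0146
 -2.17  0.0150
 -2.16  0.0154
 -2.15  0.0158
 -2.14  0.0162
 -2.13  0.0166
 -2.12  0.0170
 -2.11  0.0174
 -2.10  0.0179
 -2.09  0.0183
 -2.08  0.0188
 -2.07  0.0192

$0.12

σ√T = 0.13·√2.5 = 0.2055
ln(S/K) + (r + σ²/2)T = ln(120/80) + (0.019 + 0.13²/2)·2.5 = 0.4055 + 0.0686 = 0.4741
d₁ = 0.4741 / 0.2055 = 2.3065 → 2.31
d₂ = d₁ − σ√T = 2.3065 − 0.2055 = 2.1009 → 2.10
e^(−rT) = e^(−0.019·2.5) = 0.9536
P = 80·0.9536·N(-2.10) − 120·N(-2.31) = 80·0.9536·0.0179 − 120·0.0104 = 1.3656 − 1.2480 = 0.1176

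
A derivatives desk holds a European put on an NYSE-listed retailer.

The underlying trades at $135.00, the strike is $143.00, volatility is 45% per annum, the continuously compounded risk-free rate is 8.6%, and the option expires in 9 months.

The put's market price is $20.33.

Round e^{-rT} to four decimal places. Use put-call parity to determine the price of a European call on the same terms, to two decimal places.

e^(−rT) = e^(−0.086·0.75) = 0.9375
Put-call parity: C − P = S − K·e^(−rT) = 135 − 143·0.9375 = 135 − 134.0625 = 0.9375
C = P + (C − P) = 20.33 + (0.9375) = 21.2675

$21.27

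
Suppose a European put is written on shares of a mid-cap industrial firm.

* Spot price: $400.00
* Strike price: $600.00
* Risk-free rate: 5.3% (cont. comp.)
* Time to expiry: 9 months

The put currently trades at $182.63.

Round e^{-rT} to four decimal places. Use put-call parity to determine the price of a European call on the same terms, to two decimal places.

$6.03

e^(−rT) = e^(−0.053·0.75) = 0.9610
Put-call parity: C − P = S − K·e^(−rT) = 400 − 600·0.9610 = 400 − 576.6000 = -176.6000
C = P + (C − P) = 182.63 + (-176.6000) = 6.0300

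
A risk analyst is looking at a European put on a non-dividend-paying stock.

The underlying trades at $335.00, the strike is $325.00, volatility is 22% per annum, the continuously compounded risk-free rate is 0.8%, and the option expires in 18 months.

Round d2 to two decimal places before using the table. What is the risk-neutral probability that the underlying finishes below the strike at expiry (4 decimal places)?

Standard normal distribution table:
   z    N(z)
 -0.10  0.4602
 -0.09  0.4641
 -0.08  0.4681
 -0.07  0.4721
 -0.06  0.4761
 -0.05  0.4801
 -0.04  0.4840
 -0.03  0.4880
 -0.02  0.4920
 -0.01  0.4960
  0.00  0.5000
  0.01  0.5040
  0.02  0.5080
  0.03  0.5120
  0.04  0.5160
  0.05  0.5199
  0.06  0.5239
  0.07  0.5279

T = 1.5;  σ√T = 0.2694
d₁ = [ln(335/325) + (0.008 + 0.22²/2)·1.5] / 0.2694 = [0.0303 + 0.0483] / 0.2694 = 0.2917 ≈ 0.29
d₂ = d₁ − σ√T = 0.2917 − 0.2694 = 0.0223 ≈ 0.02
Risk-neutral Pr[S_T < K] = N(−d₂) = N(-0.02) = 0.4920

0.4920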